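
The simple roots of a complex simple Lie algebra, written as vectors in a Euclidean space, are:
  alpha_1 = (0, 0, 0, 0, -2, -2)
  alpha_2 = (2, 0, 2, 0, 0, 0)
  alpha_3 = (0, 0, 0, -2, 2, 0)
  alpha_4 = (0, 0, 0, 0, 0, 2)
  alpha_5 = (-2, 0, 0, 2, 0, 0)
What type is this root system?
B_5

Compute the Cartan integers a_ij = 2(alpha_i, alpha_j)/(alpha_j, alpha_j); the resulting 5x5 Cartan matrix is
[[2, 0, -1, -2, 0], [0, 2, 0, 0, -1], [-1, 0, 2, 0, -1], [-1, 0, 0, 2, 0], [0, -1, -1, 0, 2]].
The roots have two lengths (squared-length ratio 2:1); the short ones are alpha_{4}. The associated Dynkin diagram is a chain of 5 nodes with a double edge at one end; the terminal node there is the unique short simple root (B_5), so the type is B_5 (the algebra so(11)).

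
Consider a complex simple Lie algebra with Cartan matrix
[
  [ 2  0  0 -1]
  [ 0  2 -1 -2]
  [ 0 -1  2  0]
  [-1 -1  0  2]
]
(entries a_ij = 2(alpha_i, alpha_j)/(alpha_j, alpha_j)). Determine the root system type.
The matrix has rank 4 with 2's on the diagonal. Reading the off-diagonal entries as Dynkin edges (a single edge where a_ij = a_ji = -1; a double or triple edge where a_ij * a_ji = 2 or 3), the diagram is a chain of 4 nodes with a double edge between the middle two (F_4). One simple-root ordering that puts it in standard form is (alpha_3, alpha_2, alpha_4, alpha_1). So the algebra is type F_4.

F4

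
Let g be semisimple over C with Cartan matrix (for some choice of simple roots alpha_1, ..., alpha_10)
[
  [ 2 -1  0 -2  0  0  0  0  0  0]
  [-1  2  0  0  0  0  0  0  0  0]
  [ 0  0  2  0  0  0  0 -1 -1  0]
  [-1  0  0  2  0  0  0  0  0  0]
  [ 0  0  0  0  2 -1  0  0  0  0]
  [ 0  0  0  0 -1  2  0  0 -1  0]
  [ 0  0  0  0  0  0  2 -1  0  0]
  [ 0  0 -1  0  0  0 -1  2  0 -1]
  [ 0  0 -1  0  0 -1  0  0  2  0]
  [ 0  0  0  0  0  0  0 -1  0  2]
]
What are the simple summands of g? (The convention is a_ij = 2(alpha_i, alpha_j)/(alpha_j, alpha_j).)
B_3 (so(7)) + D_7 (so(14))

The diagram associated to this matrix has two connected components: the simple roots {alpha_1, alpha_2, alpha_4} form a chain of 3 nodes with a double edge at one end; the terminal node there is the unique short simple root (B_3), and {alpha_3, alpha_5, alpha_6, alpha_7, alpha_8, alpha_9, alpha_10} form a chain of 5 nodes with a fork of two nodes at one end (D_7). A semisimple Lie algebra decomposes uniquely as the direct sum of simple ideals, one per connected component of its Dynkin diagram, so g ≅ B_3 ⊕ D_7 (dimension 21 + 91 = 112).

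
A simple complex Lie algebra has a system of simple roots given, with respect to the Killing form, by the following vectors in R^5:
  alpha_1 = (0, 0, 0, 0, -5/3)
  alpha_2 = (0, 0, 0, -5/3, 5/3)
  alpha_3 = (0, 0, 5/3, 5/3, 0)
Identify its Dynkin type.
B_3 (so(7))

Compute the Cartan integers a_ij = 2(alpha_i, alpha_j)/(alpha_j, alpha_j); the resulting 3x3 Cartan matrix is
[[2, -1, 0], [-2, 2, -1], [0, -1, 2]].
The roots have two lengths (squared-length ratio 2:1); the short ones are alpha_{1}. The associated Dynkin diagram is a chain of 3 nodes with a double edge at one end; the terminal node there is the unique short simple root (B_3), so the type is B_3 (the algebra so(7)).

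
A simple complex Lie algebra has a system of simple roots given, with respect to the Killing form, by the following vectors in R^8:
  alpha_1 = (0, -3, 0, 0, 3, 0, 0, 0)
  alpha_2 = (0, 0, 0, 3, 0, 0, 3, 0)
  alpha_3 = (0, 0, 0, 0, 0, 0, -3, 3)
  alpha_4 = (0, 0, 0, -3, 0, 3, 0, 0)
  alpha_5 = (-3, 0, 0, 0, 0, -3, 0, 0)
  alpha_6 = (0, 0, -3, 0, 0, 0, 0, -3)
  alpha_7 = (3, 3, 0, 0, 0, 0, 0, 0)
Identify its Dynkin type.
A_7 (sl(8))

Compute the Cartan integers a_ij = 2(alpha_i, alpha_j)/(alpha_j, alpha_j); the resulting 7x7 Cartan matrix is
[[2, 0, 0, 0, 0, 0, -1], [0, 2, -1, -1, 0, 0, 0], [0, -1, 2, 0, 0, -1, 0], [0, -1, 0, 2, -1, 0, 0], [0, 0, 0, -1, 2, 0, -1], [0, 0, -1, 0, 0, 2, 0], [-1, 0, 0, 0, -1, 0, 2]].
All simple roots have the same length, so the diagram is simply laced. The associated Dynkin diagram is a chain of 7 nodes with single edges (A_7), so the type is A_7 (the algebra sl(8)).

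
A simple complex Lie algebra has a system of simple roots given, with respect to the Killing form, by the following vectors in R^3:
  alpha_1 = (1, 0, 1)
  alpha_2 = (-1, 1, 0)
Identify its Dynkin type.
A_2 (sl(3))

Compute the Cartan integers a_ij = 2(alpha_i, alpha_j)/(alpha_j, alpha_j); the resulting 2x2 Cartan matrix is
[[2, -1], [-1, 2]].
All simple roots have the same length, so the diagram is simply laced. The associated Dynkin diagram is a chain of 2 nodes with single edges (A_2), so the type is A_2 (the algebra sl(3)).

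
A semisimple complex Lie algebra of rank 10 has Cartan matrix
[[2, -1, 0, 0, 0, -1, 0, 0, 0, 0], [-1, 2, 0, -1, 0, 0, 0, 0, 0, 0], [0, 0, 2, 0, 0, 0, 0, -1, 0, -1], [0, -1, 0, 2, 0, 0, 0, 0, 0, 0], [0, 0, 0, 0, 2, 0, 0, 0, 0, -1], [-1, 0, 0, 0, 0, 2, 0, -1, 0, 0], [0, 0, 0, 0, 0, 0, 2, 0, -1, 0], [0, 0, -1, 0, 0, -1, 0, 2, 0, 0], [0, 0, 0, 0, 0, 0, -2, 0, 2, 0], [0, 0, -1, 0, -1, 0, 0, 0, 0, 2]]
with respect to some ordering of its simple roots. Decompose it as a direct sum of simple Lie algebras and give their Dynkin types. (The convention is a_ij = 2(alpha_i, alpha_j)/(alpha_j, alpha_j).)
The diagram associated to this matrix has two connected components: the simple roots {alpha_1, alpha_2, alpha_3, alpha_4, alpha_5, alpha_6, alpha_8, alpha_10} form a chain of 8 nodes with single edges (A_8), and {alpha_7, alpha_9} form a chain of 2 nodes with a double edge at one end; the terminal node there is the unique short simple root (B_2). A semisimple Lie algebra decomposes uniquely as the direct sum of simple ideals, one per connected component of its Dynkin diagram, so g ≅ A_8 ⊕ B_2 (dimension 80 + 10 = 90).

A_8 ⊕ B_2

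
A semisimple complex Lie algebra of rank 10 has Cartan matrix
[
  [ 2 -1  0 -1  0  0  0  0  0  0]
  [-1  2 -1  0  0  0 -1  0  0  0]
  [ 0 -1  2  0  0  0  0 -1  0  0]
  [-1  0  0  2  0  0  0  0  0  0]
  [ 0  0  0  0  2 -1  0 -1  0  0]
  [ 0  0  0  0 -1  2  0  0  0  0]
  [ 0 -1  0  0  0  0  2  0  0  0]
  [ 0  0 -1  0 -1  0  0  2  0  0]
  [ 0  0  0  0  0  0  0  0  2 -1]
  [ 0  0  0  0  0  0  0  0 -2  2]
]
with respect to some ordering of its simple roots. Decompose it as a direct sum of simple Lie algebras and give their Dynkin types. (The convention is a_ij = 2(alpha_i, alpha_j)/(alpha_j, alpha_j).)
The diagram associated to this matrix has two connected components: the simple roots {alpha_9, alpha_10} form a chain of 2 nodes with a double edge at one end; the terminal node there is the unique short simple root (B_2), and {alpha_1, alpha_2, alpha_3, alpha_4, alpha_5, alpha_6, alpha_7, alpha_8} form a chain of 7 nodes with one extra node attached to the third node from one end (E_8). A semisimple Lie algebra decomposes uniquely as the direct sum of simple ideals, one per connected component of its Dynkin diagram, so g ≅ B_2 ⊕ E_8 (dimension 10 + 248 = 258).

B_2 (so(5)) ⊕ E_8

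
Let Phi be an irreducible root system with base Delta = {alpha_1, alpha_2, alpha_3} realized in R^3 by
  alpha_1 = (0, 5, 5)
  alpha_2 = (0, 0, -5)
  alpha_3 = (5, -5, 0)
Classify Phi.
Compute the Cartan integers a_ij = 2(alpha_i, alpha_j)/(alpha_j, alpha_j); the resulting 3x3 Cartan matrix is
[[2, -2, -1], [-1, 2, 0], [-1, 0, 2]].
The roots have two lengths (squared-length ratio 2:1); the short ones are alpha_{2}. The associated Dynkin diagram is a chain of 3 nodes with a double edge at one end; the terminal node there is the unique short simple root (B_3), so the type is B_3 (the algebra so(7)).

B3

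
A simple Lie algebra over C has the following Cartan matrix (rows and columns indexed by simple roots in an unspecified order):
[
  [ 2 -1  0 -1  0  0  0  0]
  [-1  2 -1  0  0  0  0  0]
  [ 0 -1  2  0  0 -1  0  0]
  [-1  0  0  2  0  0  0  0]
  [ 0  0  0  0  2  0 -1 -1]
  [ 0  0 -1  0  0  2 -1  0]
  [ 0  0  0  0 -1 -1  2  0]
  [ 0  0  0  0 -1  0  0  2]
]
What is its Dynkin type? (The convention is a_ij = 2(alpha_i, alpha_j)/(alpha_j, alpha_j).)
A8

The matrix has rank 8 with 2's on the diagonal. Reading the off-diagonal entries as Dynkin edges (a single edge where a_ij = a_ji = -1; a double or triple edge where a_ij * a_ji = 2 or 3), the diagram is a chain of 8 nodes with single edges (A_8). One simple-root ordering that puts it in standard form is (alpha_4, alpha_1, alpha_2, alpha_3, alpha_6, alpha_7, alpha_5, alpha_8). So the algebra is type A_8, i.e. sl(9).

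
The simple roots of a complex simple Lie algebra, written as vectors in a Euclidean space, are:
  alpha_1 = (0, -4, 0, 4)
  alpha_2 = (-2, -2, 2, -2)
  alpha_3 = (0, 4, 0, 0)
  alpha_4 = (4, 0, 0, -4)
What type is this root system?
F_4

Compute the Cartan integers a_ij = 2(alpha_i, alpha_j)/(alpha_j, alpha_j); the resulting 4x4 Cartan matrix is
[[2, 0, -2, -1], [0, 2, -1, 0], [-1, -1, 2, 0], [-1, 0, 0, 2]].
The roots have two lengths (squared-length ratio 2:1); the short ones are alpha_{2,3}. The associated Dynkin diagram is a chain of 4 nodes with a double edge between the middle two (F_4), so the type is F_4.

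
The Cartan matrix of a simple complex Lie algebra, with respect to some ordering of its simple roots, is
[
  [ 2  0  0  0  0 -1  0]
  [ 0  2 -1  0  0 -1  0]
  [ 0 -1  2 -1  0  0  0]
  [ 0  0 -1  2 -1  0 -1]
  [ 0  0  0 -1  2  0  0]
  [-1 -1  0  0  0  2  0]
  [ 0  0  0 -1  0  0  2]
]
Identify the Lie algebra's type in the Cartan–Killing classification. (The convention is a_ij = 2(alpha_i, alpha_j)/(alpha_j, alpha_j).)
D_7

The matrix has rank 7 with 2's on the diagonal. Reading the off-diagonal entries as Dynkin edges (a single edge where a_ij = a_ji = -1; a double or triple edge where a_ij * a_ji = 2 or 3), the diagram is a chain of 5 nodes with a fork of two nodes at one end (D_7). One simple-root ordering that puts it in standard form is (alpha_1, alpha_6, alpha_2, alpha_3, alpha_4, alpha_7, alpha_5). So the algebra is type D_7, i.e. so(14).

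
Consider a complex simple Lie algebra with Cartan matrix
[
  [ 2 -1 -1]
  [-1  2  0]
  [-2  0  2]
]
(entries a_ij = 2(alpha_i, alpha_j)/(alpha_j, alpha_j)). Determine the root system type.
C_3 (sp(6))

The matrix has rank 3 with 2's on the diagonal. Reading the off-diagonal entries as Dynkin edges (a single edge where a_ij = a_ji = -1; a double or triple edge where a_ij * a_ji = 2 or 3), the diagram is a chain of 3 nodes with a double edge at one end; the terminal node there is the unique long simple root (C_3). One simple-root ordering that puts it in standard form is (alpha_2, alpha_1, alpha_3). So the algebra is type C_3, i.e. sp(6).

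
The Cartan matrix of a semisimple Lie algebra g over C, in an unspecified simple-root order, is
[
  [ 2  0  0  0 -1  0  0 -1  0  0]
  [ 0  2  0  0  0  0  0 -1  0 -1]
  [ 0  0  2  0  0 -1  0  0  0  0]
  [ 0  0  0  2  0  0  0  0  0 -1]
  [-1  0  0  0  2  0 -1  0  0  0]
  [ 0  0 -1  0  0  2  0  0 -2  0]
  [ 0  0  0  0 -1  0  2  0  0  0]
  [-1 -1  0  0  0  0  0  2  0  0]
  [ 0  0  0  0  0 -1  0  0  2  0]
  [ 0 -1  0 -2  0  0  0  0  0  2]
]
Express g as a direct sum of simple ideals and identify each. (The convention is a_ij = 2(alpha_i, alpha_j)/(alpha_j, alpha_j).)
The diagram associated to this matrix has two connected components: the simple roots {alpha_3, alpha_6, alpha_9} form a chain of 3 nodes with a double edge at one end; the terminal node there is the unique short simple root (B_3), and {alpha_1, alpha_2, alpha_4, alpha_5, alpha_7, alpha_8, alpha_10} form a chain of 7 nodes with a double edge at one end; the terminal node there is the unique short simple root (B_7). A semisimple Lie algebra decomposes uniquely as the direct sum of simple ideals, one per connected component of its Dynkin diagram, so g ≅ B_3 ⊕ B_7 (dimension 21 + 105 = 126).

type B_3 + type B_7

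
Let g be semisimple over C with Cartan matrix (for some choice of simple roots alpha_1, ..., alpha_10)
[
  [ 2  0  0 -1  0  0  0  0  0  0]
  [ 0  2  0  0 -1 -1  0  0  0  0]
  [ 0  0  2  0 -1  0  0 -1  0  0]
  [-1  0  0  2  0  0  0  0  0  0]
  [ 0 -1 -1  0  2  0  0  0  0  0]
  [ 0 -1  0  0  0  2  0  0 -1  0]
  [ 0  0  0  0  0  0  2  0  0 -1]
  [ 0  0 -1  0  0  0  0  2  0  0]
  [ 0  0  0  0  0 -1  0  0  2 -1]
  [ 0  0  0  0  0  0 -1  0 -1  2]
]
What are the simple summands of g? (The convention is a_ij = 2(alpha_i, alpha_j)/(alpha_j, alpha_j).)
A2 ⊕ A8

The diagram associated to this matrix has two connected components: the simple roots {alpha_1, alpha_4} form a chain of 2 nodes with single edges (A_2), and {alpha_2, alpha_3, alpha_5, alpha_6, alpha_7, alpha_8, alpha_9, alpha_10} form a chain of 8 nodes with single edges (A_8). A semisimple Lie algebra decomposes uniquely as the direct sum of simple ideals, one per connected component of its Dynkin diagram, so g ≅ A_2 ⊕ A_8 (dimension 8 + 80 = 88).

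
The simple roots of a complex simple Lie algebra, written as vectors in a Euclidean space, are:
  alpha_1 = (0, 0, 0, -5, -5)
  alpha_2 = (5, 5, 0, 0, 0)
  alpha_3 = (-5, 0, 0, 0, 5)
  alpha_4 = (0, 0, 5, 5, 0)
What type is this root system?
A_4 (sl(5))

Compute the Cartan integers a_ij = 2(alpha_i, alpha_j)/(alpha_j, alpha_j); the resulting 4x4 Cartan matrix is
[[2, 0, -1, -1], [0, 2, -1, 0], [-1, -1, 2, 0], [-1, 0, 0, 2]].
All simple roots have the same length, so the diagram is simply laced. The associated Dynkin diagram is a chain of 4 nodes with single edges (A_4), so the type is A_4 (the algebra sl(5)).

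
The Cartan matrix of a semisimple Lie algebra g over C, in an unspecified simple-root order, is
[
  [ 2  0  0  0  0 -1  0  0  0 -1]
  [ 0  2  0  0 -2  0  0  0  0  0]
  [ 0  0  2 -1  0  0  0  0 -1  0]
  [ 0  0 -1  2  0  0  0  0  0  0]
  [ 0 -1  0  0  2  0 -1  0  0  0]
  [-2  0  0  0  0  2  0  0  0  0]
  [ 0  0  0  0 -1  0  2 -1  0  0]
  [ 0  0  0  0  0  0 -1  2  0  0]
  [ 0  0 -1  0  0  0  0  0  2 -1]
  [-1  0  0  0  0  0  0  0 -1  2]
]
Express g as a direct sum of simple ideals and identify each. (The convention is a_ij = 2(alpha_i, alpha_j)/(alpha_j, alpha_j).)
C4 ⊕ C6

The diagram associated to this matrix has two connected components: the simple roots {alpha_2, alpha_5, alpha_7, alpha_8} form a chain of 4 nodes with a double edge at one end; the terminal node there is the unique long simple root (C_4), and {alpha_1, alpha_3, alpha_4, alpha_6, alpha_9, alpha_10} form a chain of 6 nodes with a double edge at one end; the terminal node there is the unique long simple root (C_6). A semisimple Lie algebra decomposes uniquely as the direct sum of simple ideals, one per connected component of its Dynkin diagram, so g ≅ C_4 ⊕ C_6 (dimension 36 + 78 = 114).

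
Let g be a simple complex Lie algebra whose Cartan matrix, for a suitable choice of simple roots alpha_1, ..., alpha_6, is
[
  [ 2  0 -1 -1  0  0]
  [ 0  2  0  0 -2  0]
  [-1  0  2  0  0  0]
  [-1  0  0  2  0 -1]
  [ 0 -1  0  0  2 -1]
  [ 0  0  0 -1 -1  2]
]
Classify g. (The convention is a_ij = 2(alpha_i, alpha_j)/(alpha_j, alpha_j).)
C6

The matrix has rank 6 with 2's on the diagonal. Reading the off-diagonal entries as Dynkin edges (a single edge where a_ij = a_ji = -1; a double or triple edge where a_ij * a_ji = 2 or 3), the diagram is a chain of 6 nodes with a double edge at one end; the terminal node there is the unique long simple root (C_6). One simple-root ordering that puts it in standard form is (alpha_3, alpha_1, alpha_4, alpha_6, alpha_5, alpha_2). So the algebra is type C_6, i.e. sp(12).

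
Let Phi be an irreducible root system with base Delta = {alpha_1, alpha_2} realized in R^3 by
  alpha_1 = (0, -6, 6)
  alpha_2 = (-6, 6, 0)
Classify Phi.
A_2

Compute the Cartan integers a_ij = 2(alpha_i, alpha_j)/(alpha_j, alpha_j); the resulting 2x2 Cartan matrix is
[[2, -1], [-1, 2]].
All simple roots have the same length, so the diagram is simply laced. The associated Dynkin diagram is a chain of 2 nodes with single edges (A_2), so the type is A_2 (the algebra sl(3)).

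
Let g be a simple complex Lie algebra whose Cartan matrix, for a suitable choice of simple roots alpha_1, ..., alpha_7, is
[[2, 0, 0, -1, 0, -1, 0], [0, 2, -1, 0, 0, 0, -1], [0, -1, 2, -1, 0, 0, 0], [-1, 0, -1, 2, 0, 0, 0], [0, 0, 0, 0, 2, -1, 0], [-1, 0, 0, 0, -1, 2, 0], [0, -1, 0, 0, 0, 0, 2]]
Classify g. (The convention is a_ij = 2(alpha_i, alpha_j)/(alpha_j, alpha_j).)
The matrix has rank 7 with 2's on the diagonal. Reading the off-diagonal entries as Dynkin edges (a single edge where a_ij = a_ji = -1; a double or triple edge where a_ij * a_ji = 2 or 3), the diagram is a chain of 7 nodes with single edges (A_7). One simple-root ordering that puts it in standard form is (alpha_7, alpha_2, alpha_3, alpha_4, alpha_1, alpha_6, alpha_5). So the algebra is type A_7, i.e. sl(8).

A7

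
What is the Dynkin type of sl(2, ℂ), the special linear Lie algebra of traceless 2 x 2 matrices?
This is sl(2), which has dimension 2^2 - 1 = 3 and rank 2 - 1 = 1 (a Cartan subalgebra is the diagonal traceless matrices). In the classification of classical Lie algebras, the special linear algebra sl(n+1) has type A_n; here n = 1, so the Dynkin diagram is a chain of 1 nodes with single edges (A_1). Hence the type is A_1.

A1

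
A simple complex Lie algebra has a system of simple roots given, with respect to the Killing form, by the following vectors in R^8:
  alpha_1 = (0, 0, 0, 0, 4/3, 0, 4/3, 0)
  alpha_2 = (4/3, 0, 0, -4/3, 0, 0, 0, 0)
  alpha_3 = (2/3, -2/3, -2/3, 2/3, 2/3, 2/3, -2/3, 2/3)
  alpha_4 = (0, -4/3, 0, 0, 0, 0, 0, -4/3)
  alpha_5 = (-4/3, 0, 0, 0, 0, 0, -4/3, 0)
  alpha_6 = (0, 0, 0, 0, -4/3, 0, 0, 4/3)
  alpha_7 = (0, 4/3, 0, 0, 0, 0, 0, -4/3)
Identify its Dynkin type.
E7

Compute the Cartan integers a_ij = 2(alpha_i, alpha_j)/(alpha_j, alpha_j); the resulting 7x7 Cartan matrix is
[[2, 0, 0, 0, -1, -1, 0], [0, 2, 0, 0, -1, 0, 0], [0, 0, 2, 0, 0, 0, -1], [0, 0, 0, 2, 0, -1, 0], [-1, -1, 0, 0, 2, 0, 0], [-1, 0, 0, -1, 0, 2, -1], [0, 0, -1, 0, 0, -1, 2]].
All simple roots have the same length, so the diagram is simply laced. The associated Dynkin diagram is a chain of 6 nodes with one extra node attached to the third node from one end (E_7), so the type is E_7.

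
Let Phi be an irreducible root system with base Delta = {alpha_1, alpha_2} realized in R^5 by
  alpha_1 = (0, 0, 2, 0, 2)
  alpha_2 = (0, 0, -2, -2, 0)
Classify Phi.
A_2

Compute the Cartan integers a_ij = 2(alpha_i, alpha_j)/(alpha_j, alpha_j); the resulting 2x2 Cartan matrix is
[[2, -1], [-1, 2]].
All simple roots have the same length, so the diagram is simply laced. The associated Dynkin diagram is a chain of 2 nodes with single edges (A_2), so the type is A_2 (the algebra sl(3)).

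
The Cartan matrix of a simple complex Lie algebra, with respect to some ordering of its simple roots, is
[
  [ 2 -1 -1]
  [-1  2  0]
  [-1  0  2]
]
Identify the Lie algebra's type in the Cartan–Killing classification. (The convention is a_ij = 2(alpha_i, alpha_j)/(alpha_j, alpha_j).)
type A_3

The matrix has rank 3 with 2's on the diagonal. Reading the off-diagonal entries as Dynkin edges (a single edge where a_ij = a_ji = -1; a double or triple edge where a_ij * a_ji = 2 or 3), the diagram is a chain of 3 nodes with single edges (A_3). One simple-root ordering that puts it in standard form is (alpha_2, alpha_1, alpha_3). So the algebra is type A_3, i.e. sl(4).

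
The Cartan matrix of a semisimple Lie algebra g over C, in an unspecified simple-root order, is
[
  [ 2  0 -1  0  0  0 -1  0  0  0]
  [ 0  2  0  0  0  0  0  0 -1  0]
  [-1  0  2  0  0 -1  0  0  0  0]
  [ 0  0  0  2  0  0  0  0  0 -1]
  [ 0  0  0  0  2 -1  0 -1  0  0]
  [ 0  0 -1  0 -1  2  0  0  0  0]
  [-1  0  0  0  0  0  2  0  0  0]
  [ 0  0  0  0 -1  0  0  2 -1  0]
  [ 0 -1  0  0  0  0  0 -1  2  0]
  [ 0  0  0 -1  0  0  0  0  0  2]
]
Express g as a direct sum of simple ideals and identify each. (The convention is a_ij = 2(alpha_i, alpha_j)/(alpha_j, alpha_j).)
The diagram associated to this matrix has two connected components: the simple roots {alpha_4, alpha_10} form a chain of 2 nodes with single edges (A_2), and {alpha_1, alpha_2, alpha_3, alpha_5, alpha_6, alpha_7, alpha_8, alpha_9} form a chain of 8 nodes with single edges (A_8). A semisimple Lie algebra decomposes uniquely as the direct sum of simple ideals, one per connected component of its Dynkin diagram, so g ≅ A_2 ⊕ A_8 (dimension 8 + 80 = 88).

type A_2 + type A_8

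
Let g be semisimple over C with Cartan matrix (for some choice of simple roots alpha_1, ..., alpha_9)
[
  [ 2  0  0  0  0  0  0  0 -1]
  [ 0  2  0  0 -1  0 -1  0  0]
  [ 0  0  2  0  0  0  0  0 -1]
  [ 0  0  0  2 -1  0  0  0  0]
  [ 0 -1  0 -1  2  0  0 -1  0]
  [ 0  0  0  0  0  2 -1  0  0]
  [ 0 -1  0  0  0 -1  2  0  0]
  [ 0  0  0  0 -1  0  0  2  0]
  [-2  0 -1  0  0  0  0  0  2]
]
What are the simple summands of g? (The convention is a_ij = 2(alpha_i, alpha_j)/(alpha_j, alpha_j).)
The diagram associated to this matrix has two connected components: the simple roots {alpha_1, alpha_3, alpha_9} form a chain of 3 nodes with a double edge at one end; the terminal node there is the unique short simple root (B_3), and {alpha_2, alpha_4, alpha_5, alpha_6, alpha_7, alpha_8} form a chain of 4 nodes with a fork of two nodes at one end (D_6). A semisimple Lie algebra decomposes uniquely as the direct sum of simple ideals, one per connected component of its Dynkin diagram, so g ≅ B_3 ⊕ D_6 (dimension 21 + 66 = 87).

B_3 (so(7)) + D_6 (so(12))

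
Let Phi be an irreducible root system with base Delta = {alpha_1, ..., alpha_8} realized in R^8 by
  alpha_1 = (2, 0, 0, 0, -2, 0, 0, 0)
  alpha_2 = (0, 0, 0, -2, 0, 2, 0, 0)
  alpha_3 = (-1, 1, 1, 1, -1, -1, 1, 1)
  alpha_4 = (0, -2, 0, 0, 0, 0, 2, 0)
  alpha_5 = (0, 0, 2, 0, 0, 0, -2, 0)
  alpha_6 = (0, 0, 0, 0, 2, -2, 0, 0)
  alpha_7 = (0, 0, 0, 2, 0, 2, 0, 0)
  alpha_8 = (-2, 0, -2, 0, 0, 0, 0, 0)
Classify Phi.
E8

Compute the Cartan integers a_ij = 2(alpha_i, alpha_j)/(alpha_j, alpha_j); the resulting 8x8 Cartan matrix is
[[2, 0, 0, 0, 0, -1, 0, -1], [0, 2, -1, 0, 0, -1, 0, 0], [0, -1, 2, 0, 0, 0, 0, 0], [0, 0, 0, 2, -1, 0, 0, 0], [0, 0, 0, -1, 2, 0, 0, -1], [-1, -1, 0, 0, 0, 2, -1, 0], [0, 0, 0, 0, 0, -1, 2, 0], [-1, 0, 0, 0, -1, 0, 0, 2]].
All simple roots have the same length, so the diagram is simply laced. The associated Dynkin diagram is a chain of 7 nodes with one extra node attached to the third node from one end (E_8), so the type is E_8.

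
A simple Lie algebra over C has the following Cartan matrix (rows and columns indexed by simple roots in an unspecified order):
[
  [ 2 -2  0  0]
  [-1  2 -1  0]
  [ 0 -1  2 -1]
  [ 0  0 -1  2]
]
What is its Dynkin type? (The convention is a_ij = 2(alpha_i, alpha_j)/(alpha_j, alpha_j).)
C_4 (sp(8))

The matrix has rank 4 with 2's on the diagonal. Reading the off-diagonal entries as Dynkin edges (a single edge where a_ij = a_ji = -1; a double or triple edge where a_ij * a_ji = 2 or 3), the diagram is a chain of 4 nodes with a double edge at one end; the terminal node there is the unique long simple root (C_4). One simple-root ordering that puts it in standard form is (alpha_4, alpha_3, alpha_2, alpha_1). So the algebra is type C_4, i.e. sp(8).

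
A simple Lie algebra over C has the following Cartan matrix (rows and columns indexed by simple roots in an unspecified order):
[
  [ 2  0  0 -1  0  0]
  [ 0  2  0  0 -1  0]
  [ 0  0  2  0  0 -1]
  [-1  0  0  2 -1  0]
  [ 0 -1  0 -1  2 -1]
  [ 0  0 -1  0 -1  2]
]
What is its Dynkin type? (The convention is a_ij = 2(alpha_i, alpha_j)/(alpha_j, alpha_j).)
The matrix has rank 6 with 2's on the diagonal. Reading the off-diagonal entries as Dynkin edges (a single edge where a_ij = a_ji = -1; a double or triple edge where a_ij * a_ji = 2 or 3), the diagram is a chain of 5 nodes with one extra node attached to the third node from one end (E_6). One simple-root ordering that puts it in standard form is (alpha_1, alpha_2, alpha_4, alpha_5, alpha_6, alpha_3). So the algebra is type E_6.

E6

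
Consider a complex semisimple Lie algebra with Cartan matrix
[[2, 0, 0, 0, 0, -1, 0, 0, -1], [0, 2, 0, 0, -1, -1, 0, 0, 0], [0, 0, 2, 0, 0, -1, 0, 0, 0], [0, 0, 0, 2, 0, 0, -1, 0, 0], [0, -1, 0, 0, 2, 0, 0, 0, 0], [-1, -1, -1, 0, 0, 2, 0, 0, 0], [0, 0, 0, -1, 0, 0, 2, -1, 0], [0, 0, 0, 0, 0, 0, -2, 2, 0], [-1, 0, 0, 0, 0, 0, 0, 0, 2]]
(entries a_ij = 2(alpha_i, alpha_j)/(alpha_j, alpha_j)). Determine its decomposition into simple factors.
type C_3 + type E_6

The diagram associated to this matrix has two connected components: the simple roots {alpha_4, alpha_7, alpha_8} form a chain of 3 nodes with a double edge at one end; the terminal node there is the unique long simple root (C_3), and {alpha_1, alpha_2, alpha_3, alpha_5, alpha_6, alpha_9} form a chain of 5 nodes with one extra node attached to the third node from one end (E_6). A semisimple Lie algebra decomposes uniquely as the direct sum of simple ideals, one per connected component of its Dynkin diagram, so g ≅ C_3 ⊕ E_6 (dimension 21 + 78 = 99).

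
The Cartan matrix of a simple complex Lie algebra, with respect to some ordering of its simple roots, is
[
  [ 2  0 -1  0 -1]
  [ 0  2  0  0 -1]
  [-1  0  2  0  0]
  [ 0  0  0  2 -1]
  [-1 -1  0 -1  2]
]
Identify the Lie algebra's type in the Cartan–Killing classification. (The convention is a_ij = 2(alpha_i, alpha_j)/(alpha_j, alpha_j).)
D_5

The matrix has rank 5 with 2's on the diagonal. Reading the off-diagonal entries as Dynkin edges (a single edge where a_ij = a_ji = -1; a double or triple edge where a_ij * a_ji = 2 or 3), the diagram is a chain of 3 nodes with a fork of two nodes at one end (D_5). One simple-root ordering that puts it in standard form is (alpha_3, alpha_1, alpha_5, alpha_4, alpha_2). So the algebra is type D_5, i.e. so(10).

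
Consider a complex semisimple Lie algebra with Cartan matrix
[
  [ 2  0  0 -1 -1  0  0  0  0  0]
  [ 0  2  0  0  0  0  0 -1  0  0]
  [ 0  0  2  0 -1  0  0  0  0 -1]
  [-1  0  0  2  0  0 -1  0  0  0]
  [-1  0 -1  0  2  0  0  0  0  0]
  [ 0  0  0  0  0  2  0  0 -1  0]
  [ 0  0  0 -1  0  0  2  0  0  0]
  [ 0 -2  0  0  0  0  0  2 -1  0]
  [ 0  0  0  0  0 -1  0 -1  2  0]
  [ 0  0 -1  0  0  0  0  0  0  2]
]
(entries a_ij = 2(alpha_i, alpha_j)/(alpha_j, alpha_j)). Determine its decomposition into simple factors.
The diagram associated to this matrix has two connected components: the simple roots {alpha_1, alpha_3, alpha_4, alpha_5, alpha_7, alpha_10} form a chain of 6 nodes with single edges (A_6), and {alpha_2, alpha_6, alpha_8, alpha_9} form a chain of 4 nodes with a double edge at one end; the terminal node there is the unique short simple root (B_4). A semisimple Lie algebra decomposes uniquely as the direct sum of simple ideals, one per connected component of its Dynkin diagram, so g ≅ A_6 ⊕ B_4 (dimension 48 + 36 = 84).

A_6 ⊕ B_4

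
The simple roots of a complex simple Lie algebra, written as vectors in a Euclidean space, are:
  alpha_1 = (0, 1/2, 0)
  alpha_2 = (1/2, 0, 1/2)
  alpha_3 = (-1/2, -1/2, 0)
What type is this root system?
Compute the Cartan integers a_ij = 2(alpha_i, alpha_j)/(alpha_j, alpha_j); the resulting 3x3 Cartan matrix is
[[2, 0, -1], [0, 2, -1], [-2, -1, 2]].
The roots have two lengths (squared-length ratio 2:1); the short ones are alpha_{1}. The associated Dynkin diagram is a chain of 3 nodes with a double edge at one end; the terminal node there is the unique short simple root (B_3), so the type is B_3 (the algebra so(7)).

type B_3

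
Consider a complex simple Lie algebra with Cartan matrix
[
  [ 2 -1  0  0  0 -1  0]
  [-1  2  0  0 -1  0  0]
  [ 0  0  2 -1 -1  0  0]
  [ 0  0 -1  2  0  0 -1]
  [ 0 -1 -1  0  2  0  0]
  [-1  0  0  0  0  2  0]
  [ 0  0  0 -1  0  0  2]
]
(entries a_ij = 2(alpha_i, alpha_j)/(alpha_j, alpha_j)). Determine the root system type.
The matrix has rank 7 with 2's on the diagonal. Reading the off-diagonal entries as Dynkin edges (a single edge where a_ij = a_ji = -1; a double or triple edge where a_ij * a_ji = 2 or 3), the diagram is a chain of 7 nodes with single edges (A_7). One simple-root ordering that puts it in standard form is (alpha_6, alpha_1, alpha_2, alpha_5, alpha_3, alpha_4, alpha_7). So the algebra is type A_7, i.e. sl(8).

A7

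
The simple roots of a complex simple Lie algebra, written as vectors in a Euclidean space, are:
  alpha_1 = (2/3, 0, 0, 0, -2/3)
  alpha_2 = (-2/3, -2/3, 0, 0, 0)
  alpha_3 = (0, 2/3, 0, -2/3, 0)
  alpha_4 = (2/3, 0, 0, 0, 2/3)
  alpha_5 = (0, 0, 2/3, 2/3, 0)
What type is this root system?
Compute the Cartan integers a_ij = 2(alpha_i, alpha_j)/(alpha_j, alpha_j); the resulting 5x5 Cartan matrix is
[[2, -1, 0, 0, 0], [-1, 2, -1, -1, 0], [0, -1, 2, 0, -1], [0, -1, 0, 2, 0], [0, 0, -1, 0, 2]].
All simple roots have the same length, so the diagram is simply laced. The associated Dynkin diagram is a chain of 3 nodes with a fork of two nodes at one end (D_5), so the type is D_5 (the algebra so(10)).

D_5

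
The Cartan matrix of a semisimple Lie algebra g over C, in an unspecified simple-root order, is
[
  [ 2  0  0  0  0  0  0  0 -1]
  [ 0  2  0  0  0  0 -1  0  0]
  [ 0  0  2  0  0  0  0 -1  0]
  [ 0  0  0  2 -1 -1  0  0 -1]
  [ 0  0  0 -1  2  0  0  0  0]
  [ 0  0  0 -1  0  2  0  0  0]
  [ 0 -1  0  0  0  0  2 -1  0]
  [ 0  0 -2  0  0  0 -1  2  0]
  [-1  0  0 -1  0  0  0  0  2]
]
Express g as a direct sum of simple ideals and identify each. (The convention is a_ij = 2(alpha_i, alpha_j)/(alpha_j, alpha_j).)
The diagram associated to this matrix has two connected components: the simple roots {alpha_2, alpha_3, alpha_7, alpha_8} form a chain of 4 nodes with a double edge at one end; the terminal node there is the unique short simple root (B_4), and {alpha_1, alpha_4, alpha_5, alpha_6, alpha_9} form a chain of 3 nodes with a fork of two nodes at one end (D_5). A semisimple Lie algebra decomposes uniquely as the direct sum of simple ideals, one per connected component of its Dynkin diagram, so g ≅ B_4 ⊕ D_5 (dimension 36 + 45 = 81).

B_4 ⊕ D_5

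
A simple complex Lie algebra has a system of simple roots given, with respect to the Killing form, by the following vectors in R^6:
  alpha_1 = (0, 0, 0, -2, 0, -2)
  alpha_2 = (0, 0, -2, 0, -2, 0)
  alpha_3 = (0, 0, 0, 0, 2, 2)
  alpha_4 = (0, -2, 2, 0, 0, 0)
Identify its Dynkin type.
Compute the Cartan integers a_ij = 2(alpha_i, alpha_j)/(alpha_j, alpha_j); the resulting 4x4 Cartan matrix is
[[2, 0, -1, 0], [0, 2, -1, -1], [-1, -1, 2, 0], [0, -1, 0, 2]].
All simple roots have the same length, so the diagram is simply laced. The associated Dynkin diagram is a chain of 4 nodes with single edges (A_4), so the type is A_4 (the algebra sl(5)).

A_4 (sl(5))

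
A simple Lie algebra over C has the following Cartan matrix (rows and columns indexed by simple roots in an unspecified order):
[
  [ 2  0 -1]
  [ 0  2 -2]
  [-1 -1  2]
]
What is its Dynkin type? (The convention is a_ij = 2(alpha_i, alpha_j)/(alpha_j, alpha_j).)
C3

The matrix has rank 3 with 2's on the diagonal. Reading the off-diagonal entries as Dynkin edges (a single edge where a_ij = a_ji = -1; a double or triple edge where a_ij * a_ji = 2 or 3), the diagram is a chain of 3 nodes with a double edge at one end; the terminal node there is the unique long simple root (C_3). One simple-root ordering that puts it in standard form is (alpha_1, alpha_3, alpha_2). So the algebra is type C_3, i.e. sp(6).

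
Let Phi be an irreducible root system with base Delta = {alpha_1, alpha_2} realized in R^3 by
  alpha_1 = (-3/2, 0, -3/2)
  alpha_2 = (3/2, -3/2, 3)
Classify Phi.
Compute the Cartan integers a_ij = 2(alpha_i, alpha_j)/(alpha_j, alpha_j); the resulting 2x2 Cartan matrix is
[[2, -1], [-3, 2]].
The roots have two lengths (squared-length ratio 3:1); the short ones are alpha_{1}. The associated Dynkin diagram is two nodes joined by a triple edge (G_2), so the type is G_2.

G_2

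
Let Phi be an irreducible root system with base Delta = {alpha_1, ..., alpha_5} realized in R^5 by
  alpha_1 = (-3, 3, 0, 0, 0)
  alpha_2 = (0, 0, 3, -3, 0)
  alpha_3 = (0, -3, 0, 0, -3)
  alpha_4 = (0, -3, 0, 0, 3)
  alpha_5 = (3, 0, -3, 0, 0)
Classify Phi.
D_5

Compute the Cartan integers a_ij = 2(alpha_i, alpha_j)/(alpha_j, alpha_j); the resulting 5x5 Cartan matrix is
[[2, 0, -1, -1, -1], [0, 2, 0, 0, -1], [-1, 0, 2, 0, 0], [-1, 0, 0, 2, 0], [-1, -1, 0, 0, 2]].
All simple roots have the same length, so the diagram is simply laced. The associated Dynkin diagram is a chain of 3 nodes with a fork of two nodes at one end (D_5), so the type is D_5 (the algebra so(10)).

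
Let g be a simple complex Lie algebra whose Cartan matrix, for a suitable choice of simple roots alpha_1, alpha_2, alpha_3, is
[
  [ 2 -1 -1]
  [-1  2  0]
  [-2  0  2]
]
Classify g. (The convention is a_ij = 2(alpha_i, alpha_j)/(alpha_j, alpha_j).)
The matrix has rank 3 with 2's on the diagonal. Reading the off-diagonal entries as Dynkin edges (a single edge where a_ij = a_ji = -1; a double or triple edge where a_ij * a_ji = 2 or 3), the diagram is a chain of 3 nodes with a double edge at one end; the terminal node there is the unique long simple root (C_3). One simple-root ordering that puts it in standard form is (alpha_2, alpha_1, alpha_3). So the algebra is type C_3, i.e. sp(6).

C_3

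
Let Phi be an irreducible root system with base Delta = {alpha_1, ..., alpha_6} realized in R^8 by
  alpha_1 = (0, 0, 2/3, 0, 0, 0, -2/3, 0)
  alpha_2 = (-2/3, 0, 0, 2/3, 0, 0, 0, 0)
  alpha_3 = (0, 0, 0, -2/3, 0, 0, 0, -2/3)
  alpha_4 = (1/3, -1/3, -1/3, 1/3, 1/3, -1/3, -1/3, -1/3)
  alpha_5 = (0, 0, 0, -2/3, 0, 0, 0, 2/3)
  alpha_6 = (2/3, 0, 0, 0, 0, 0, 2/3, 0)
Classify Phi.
E_6

Compute the Cartan integers a_ij = 2(alpha_i, alpha_j)/(alpha_j, alpha_j); the resulting 6x6 Cartan matrix is
[[2, 0, 0, 0, 0, -1], [0, 2, -1, 0, -1, -1], [0, -1, 2, 0, 0, 0], [0, 0, 0, 2, -1, 0], [0, -1, 0, -1, 2, 0], [-1, -1, 0, 0, 0, 2]].
All simple roots have the same length, so the diagram is simply laced. The associated Dynkin diagram is a chain of 5 nodes with one extra node attached to the third node from one end (E_6), so the type is E_6.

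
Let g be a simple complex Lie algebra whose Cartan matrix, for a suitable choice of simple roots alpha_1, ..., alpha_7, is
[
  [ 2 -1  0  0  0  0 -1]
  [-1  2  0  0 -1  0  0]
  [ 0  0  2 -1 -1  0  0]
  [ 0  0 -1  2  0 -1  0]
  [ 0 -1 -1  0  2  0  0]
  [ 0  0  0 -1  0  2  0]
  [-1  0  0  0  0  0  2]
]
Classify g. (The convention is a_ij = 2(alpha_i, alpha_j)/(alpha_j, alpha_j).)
The matrix has rank 7 with 2's on the diagonal. Reading the off-diagonal entries as Dynkin edges (a single edge where a_ij = a_ji = -1; a double or triple edge where a_ij * a_ji = 2 or 3), the diagram is a chain of 7 nodes with single edges (A_7). One simple-root ordering that puts it in standard form is (alpha_6, alpha_4, alpha_3, alpha_5, alpha_2, alpha_1, alpha_7). So the algebra is type A_7, i.e. sl(8).

type A_7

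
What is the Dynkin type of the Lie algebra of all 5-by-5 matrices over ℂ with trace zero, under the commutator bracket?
A_4 (sl(5))

This is sl(5), which has dimension 5^2 - 1 = 24 and rank 5 - 1 = 4 (a Cartan subalgebra is the diagonal traceless matrices). In the classification of classical Lie algebras, the special linear algebra sl(n+1) has type A_n; here n = 4, so the Dynkin diagram is a chain of 4 nodes with single edges (A_4). Hence the type is A_4.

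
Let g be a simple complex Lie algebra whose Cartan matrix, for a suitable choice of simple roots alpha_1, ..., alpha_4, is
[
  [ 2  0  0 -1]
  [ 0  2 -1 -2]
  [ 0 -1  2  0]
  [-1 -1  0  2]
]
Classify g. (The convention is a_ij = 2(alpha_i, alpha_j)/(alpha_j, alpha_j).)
The matrix has rank 4 with 2's on the diagonal. Reading the off-diagonal entries as Dynkin edges (a single edge where a_ij = a_ji = -1; a double or triple edge where a_ij * a_ji = 2 or 3), the diagram is a chain of 4 nodes with a double edge between the middle two (F_4). One simple-root ordering that puts it in standard form is (alpha_3, alpha_2, alpha_4, alpha_1). So the algebra is type F_4.

type F_4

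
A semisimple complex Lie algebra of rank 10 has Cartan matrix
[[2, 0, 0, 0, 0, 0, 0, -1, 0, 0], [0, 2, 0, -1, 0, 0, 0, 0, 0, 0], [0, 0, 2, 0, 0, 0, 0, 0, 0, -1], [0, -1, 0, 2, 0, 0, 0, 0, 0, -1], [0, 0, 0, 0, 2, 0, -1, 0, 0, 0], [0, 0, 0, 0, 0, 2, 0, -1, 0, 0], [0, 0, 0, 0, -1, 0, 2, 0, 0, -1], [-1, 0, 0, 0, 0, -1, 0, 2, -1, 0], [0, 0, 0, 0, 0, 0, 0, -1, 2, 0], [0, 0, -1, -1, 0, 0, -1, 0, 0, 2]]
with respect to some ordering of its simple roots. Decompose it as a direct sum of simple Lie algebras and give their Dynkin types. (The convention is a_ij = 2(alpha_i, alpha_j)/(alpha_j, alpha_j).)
D4 ⊕ E6

The diagram associated to this matrix has two connected components: the simple roots {alpha_1, alpha_6, alpha_8, alpha_9} form a chain of 2 nodes with a fork of two nodes at one end (D_4), and {alpha_2, alpha_3, alpha_4, alpha_5, alpha_7, alpha_10} form a chain of 5 nodes with one extra node attached to the third node from one end (E_6). A semisimple Lie algebra decomposes uniquely as the direct sum of simple ideals, one per connected component of its Dynkin diagram, so g ≅ D_4 ⊕ E_6 (dimension 28 + 78 = 106).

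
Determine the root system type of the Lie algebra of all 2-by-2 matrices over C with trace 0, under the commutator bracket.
A_1

This is sl(2), which has dimension 2^2 - 1 = 3 and rank 2 - 1 = 1 (a Cartan subalgebra is the diagonal traceless matrices). In the classification of classical Lie algebras, the special linear algebra sl(n+1) has type A_n; here n = 1, so the Dynkin diagram is a chain of 1 nodes with single edges (A_1). Hence the type is A_1.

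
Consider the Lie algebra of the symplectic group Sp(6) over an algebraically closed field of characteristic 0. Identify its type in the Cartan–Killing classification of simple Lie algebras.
This is sp(6), which has dimension 6(6+1)/2 = 21 and rank 6/2 = 3. In the classification of classical Lie algebras, the symplectic algebra sp(2n) has type C_n; here n = 3, so the Dynkin diagram is a chain of 3 nodes with a double edge at one end; the terminal node there is the unique long simple root (C_3). Hence the type is C_3.

C_3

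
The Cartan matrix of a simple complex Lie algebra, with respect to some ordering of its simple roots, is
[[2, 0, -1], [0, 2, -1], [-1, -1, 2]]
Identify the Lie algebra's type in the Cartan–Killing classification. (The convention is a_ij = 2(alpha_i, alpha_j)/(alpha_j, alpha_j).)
The matrix has rank 3 with 2's on the diagonal. Reading the off-diagonal entries as Dynkin edges (a single edge where a_ij = a_ji = -1; a double or triple edge where a_ij * a_ji = 2 or 3), the diagram is a chain of 3 nodes with single edges (A_3). One simple-root ordering that puts it in standard form is (alpha_2, alpha_3, alpha_1). So the algebra is type A_3, i.e. sl(4).

A3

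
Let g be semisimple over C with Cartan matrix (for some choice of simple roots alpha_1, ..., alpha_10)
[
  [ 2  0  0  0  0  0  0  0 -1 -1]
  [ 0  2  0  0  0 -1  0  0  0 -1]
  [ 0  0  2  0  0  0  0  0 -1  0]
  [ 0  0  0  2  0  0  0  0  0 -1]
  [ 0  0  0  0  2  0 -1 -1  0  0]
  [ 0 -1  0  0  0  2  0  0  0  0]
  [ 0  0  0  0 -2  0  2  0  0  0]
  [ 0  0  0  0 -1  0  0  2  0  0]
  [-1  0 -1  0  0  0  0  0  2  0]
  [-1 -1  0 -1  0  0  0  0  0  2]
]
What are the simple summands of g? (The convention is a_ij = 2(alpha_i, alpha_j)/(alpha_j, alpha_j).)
C_3 + E_7

The diagram associated to this matrix has two connected components: the simple roots {alpha_5, alpha_7, alpha_8} form a chain of 3 nodes with a double edge at one end; the terminal node there is the unique long simple root (C_3), and {alpha_1, alpha_2, alpha_3, alpha_4, alpha_6, alpha_9, alpha_10} form a chain of 6 nodes with one extra node attached to the third node from one end (E_7). A semisimple Lie algebra decomposes uniquely as the direct sum of simple ideals, one per connected component of its Dynkin diagram, so g ≅ C_3 ⊕ E_7 (dimension 21 + 133 = 154).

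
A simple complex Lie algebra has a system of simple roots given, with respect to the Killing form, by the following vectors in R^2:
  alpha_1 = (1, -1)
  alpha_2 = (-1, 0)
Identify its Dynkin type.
B2

Compute the Cartan integers a_ij = 2(alpha_i, alpha_j)/(alpha_j, alpha_j); the resulting 2x2 Cartan matrix is
[[2, -2], [-1, 2]].
The roots have two lengths (squared-length ratio 2:1); the short ones are alpha_{2}. The associated Dynkin diagram is a chain of 2 nodes with a double edge at one end; the terminal node there is the unique short simple root (B_2), so the type is B_2 (the algebra so(5)).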